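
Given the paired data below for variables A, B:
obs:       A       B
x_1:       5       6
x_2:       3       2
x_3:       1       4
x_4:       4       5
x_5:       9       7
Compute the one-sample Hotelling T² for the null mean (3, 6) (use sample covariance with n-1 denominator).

Step 1 — sample mean vector:
  mean(A) = (5 + 3 + 1 + 4 + 9) / 5 = 22/5 = 4.4
  mean(B) = (6 + 2 + 4 + 5 + 7) / 5 = 24/5 = 4.8
  x̄ = (4.4, 4.8),  deviation x̄ - mu_0 = (4.4, 4.8) - (3, 6) = (1.4, -1.2).

Step 2 — sample covariance matrix, S[i,j] = (1/(n-1)) · Σ_k (x_{k,i} - mean_i) · (x_{k,j} - mean_j), divisor n-1 = 4:
  S[A,A] = ((0.6)·(0.6) + (-1.4)·(-1.4) + (-3.4)·(-3.4) + (-0.4)·(-0.4) + (4.6)·(4.6)) / 4 = 35.2/4 = 8.8
  S[A,B] = ((0.6)·(1.2) + (-1.4)·(-2.8) + (-3.4)·(-0.8) + (-0.4)·(0.2) + (4.6)·(2.2)) / 4 = 17.4/4 = 4.35
  S[B,B] = ((1.2)·(1.2) + (-2.8)·(-2.8) + (-0.8)·(-0.8) + (0.2)·(0.2) + (2.2)·(2.2)) / 4 = 14.8/4 = 3.7
  S = [[8.8, 4.35],
 [4.35, 3.7]].

Step 3 — invert S. det(S) = 8.8·3.7 - (4.35)² = 13.6375.
  S^{-1} = (1/det) · [[d, -b], [-b, a]] = [[0.2713, -0.319],
 [-0.319, 0.6453]].

Step 4 — quadratic form (x̄ - mu_0)^T · S^{-1} · (x̄ - mu_0):
  S^{-1} · (x̄ - mu_0) = (0.7626, -1.2209),
  (x̄ - mu_0)^T · [...] = (1.4)·(0.7626) + (-1.2)·(-1.2209) = 2.5327.

Step 5 — scale by n: T² = 5 · 2.5327 = 12.6636.

T² ≈ 12.6636


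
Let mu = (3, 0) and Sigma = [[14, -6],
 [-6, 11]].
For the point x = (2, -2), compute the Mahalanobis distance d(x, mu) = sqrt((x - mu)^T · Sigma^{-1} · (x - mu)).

Step 1 — centre the observation: (x - mu) = (-1, -2).

Step 2 — invert Sigma. det(Sigma) = 14·11 - (-6)² = 118.
  Sigma^{-1} = (1/det) · [[d, -b], [-b, a]] = [[0.0932, 0.0508],
 [0.0508, 0.1186]].

Step 3 — form the quadratic (x - mu)^T · Sigma^{-1} · (x - mu):
  Sigma^{-1} · (x - mu) = (-0.1949, -0.2881).
  (x - mu)^T · [Sigma^{-1} · (x - mu)] = (-1)·(-0.1949) + (-2)·(-0.2881) = 0.7712.

Step 4 — take square root: d = √(0.7712) ≈ 0.8782.

d(x, mu) = √(0.7712) ≈ 0.8782


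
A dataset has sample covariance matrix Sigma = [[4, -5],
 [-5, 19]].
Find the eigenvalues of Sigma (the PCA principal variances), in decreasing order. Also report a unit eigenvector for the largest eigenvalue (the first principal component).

Step 1 — characteristic polynomial of 2×2 Sigma:
  det(Sigma - λI) = λ² - trace · λ + det = 0.
  trace = 4 + 19 = 23, det = 4·19 - (-5)² = 51.
Step 2 — discriminant:
  Δ = trace² - 4·det = 529 - 204 = 325.
Step 3 — eigenvalues:
  λ = (trace ± √Δ)/2 = (23 ± 18.0278)/2,
  λ_1 = 20.5139,  λ_2 = 2.4861.

Step 4 — unit eigenvector for λ_1: solve (Sigma - λ_1 I)v = 0. First row:
  (4 - 20.5139)·v_x + (-5)·v_y = 0, i.e. (-16.5139)·v_x + (-5)·v_y = 0,
  so v ∝ (b, λ_1 - a) = (-5, 16.5139); multiply by -1 so the first entry is positive: u = (5, -16.5139).
  ||u|| = √((5)² + (-16.5139)²) = √(297.7082) ≈ 17.2542,
  v_1 = u/||u|| ≈ (0.2898, -0.9571) (||v_1|| = 1).

λ_1 = 20.5139,  λ_2 = 2.4861;  v_1 ≈ (0.2898, -0.9571)


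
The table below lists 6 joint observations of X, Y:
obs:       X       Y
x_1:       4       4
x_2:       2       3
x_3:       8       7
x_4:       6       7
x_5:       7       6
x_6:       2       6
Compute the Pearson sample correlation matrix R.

Step 1 — column means:
  mean(X) = (4 + 2 + 8 + 6 + 7 + 2) / 6 = 29/6 = 4.8333
  mean(Y) = (4 + 3 + 7 + 7 + 6 + 6) / 6 = 33/6 = 5.5

Step 2 — sample variances and covariances s[i,j] = (1/(n-1)) · Σ_k (x_{k,i} - mean_i) · (x_{k,j} - mean_j), with n-1 = 5:
  s[X,X] = ((-0.8333)·(-0.8333) + (-2.8333)·(-2.8333) + (3.1667)·(3.1667) + (1.1667)·(1.1667) + (2.1667)·(2.1667) + (-2.8333)·(-2.8333)) / 5 = 32.8333/5 = 6.5667
  s[X,Y] = ((-0.8333)·(-1.5) + (-2.8333)·(-2.5) + (3.1667)·(1.5) + (1.1667)·(1.5) + (2.1667)·(0.5) + (-2.8333)·(0.5)) / 5 = 14.5/5 = 2.9
  s[Y,Y] = ((-1.5)·(-1.5) + (-2.5)·(-2.5) + (1.5)·(1.5) + (1.5)·(1.5) + (0.5)·(0.5) + (0.5)·(0.5)) / 5 = 13.5/5 = 2.7
  Sample standard deviations s_i = √(s[i,i]):
  s(X) = √(6.5667) = 2.5626
  s(Y) = √(2.7) = 1.6432

Step 3 — r_{ij} = s_{ij} / (s_i · s_j):
  r[X,X] = 1 (diagonal).
  r[X,Y] = 2.9 / (2.5626 · 1.6432) = 2.9 / 4.2107 = 0.6887
  r[Y,Y] = 1 (diagonal).

R is symmetric with unit diagonal. Assembling:

R = [[1, 0.6887],
 [0.6887, 1]]


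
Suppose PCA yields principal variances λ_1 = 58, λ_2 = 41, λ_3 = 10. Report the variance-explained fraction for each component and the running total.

Step 1 — total variance = trace(Sigma) = Σ λ_i = 58 + 41 + 10 = 109.

Step 2 — fraction explained by component i = λ_i / Σ λ:
  PC1: 58/109 = 0.5321
  PC2: 41/109 = 0.3761
  PC3: 10/109 = 0.0917

Step 3 — cumulative fraction after k components = (λ_1 + ... + λ_k) / Σ λ:
  k = 1: 58/109 = 0.5321
  k = 2: (58 + 41)/109 = 99/109 = 0.9083
  k = 3: (58 + 41 + 10)/109 = 109/109 = 1

Summary (fraction, with percent):

explained: PC1 0.5321 (53.21%), PC2 0.3761 (37.61%), PC3 0.0917 (9.17%);  cumulative: 0.5321, 0.9083, 1


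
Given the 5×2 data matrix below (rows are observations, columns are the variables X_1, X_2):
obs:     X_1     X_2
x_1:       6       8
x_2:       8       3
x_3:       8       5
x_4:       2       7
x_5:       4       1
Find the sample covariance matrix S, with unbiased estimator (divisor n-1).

Step 1 — column means:
  mean(X_1) = (6 + 8 + 8 + 2 + 4) / 5 = 28/5 = 5.6
  mean(X_2) = (8 + 3 + 5 + 7 + 1) / 5 = 24/5 = 4.8

Step 2 — sample covariance S[i,j] = (1/(n-1)) · Σ_k (x_{k,i} - mean_i) · (x_{k,j} - mean_j), with n-1 = 4.
  S[X_1,X_1] = ((0.4)·(0.4) + (2.4)·(2.4) + (2.4)·(2.4) + (-3.6)·(-3.6) + (-1.6)·(-1.6)) / 4 = 27.2/4 = 6.8
  S[X_1,X_2] = ((0.4)·(3.2) + (2.4)·(-1.8) + (2.4)·(0.2) + (-3.6)·(2.2) + (-1.6)·(-3.8)) / 4 = -4.4/4 = -1.1
  S[X_2,X_2] = ((3.2)·(3.2) + (-1.8)·(-1.8) + (0.2)·(0.2) + (2.2)·(2.2) + (-3.8)·(-3.8)) / 4 = 32.8/4 = 8.2

S is symmetric (S[j,i] = S[i,j]). Assembling:

S = [[6.8, -1.1],
 [-1.1, 8.2]]


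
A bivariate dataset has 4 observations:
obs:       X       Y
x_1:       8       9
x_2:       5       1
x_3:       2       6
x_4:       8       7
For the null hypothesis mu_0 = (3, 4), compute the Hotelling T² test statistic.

Step 1 — sample mean vector:
  mean(X) = (8 + 5 + 2 + 8) / 4 = 23/4 = 5.75
  mean(Y) = (9 + 1 + 6 + 7) / 4 = 23/4 = 5.75
  x̄ = (5.75, 5.75),  deviation x̄ - mu_0 = (5.75, 5.75) - (3, 4) = (2.75, 1.75).

Step 2 — sample covariance matrix, S[i,j] = (1/(n-1)) · Σ_k (x_{k,i} - mean_i) · (x_{k,j} - mean_j), divisor n-1 = 3:
  S[X,X] = ((2.25)·(2.25) + (-0.75)·(-0.75) + (-3.75)·(-3.75) + (2.25)·(2.25)) / 3 = 24.75/3 = 8.25
  S[X,Y] = ((2.25)·(3.25) + (-0.75)·(-4.75) + (-3.75)·(0.25) + (2.25)·(1.25)) / 3 = 12.75/3 = 4.25
  S[Y,Y] = ((3.25)·(3.25) + (-4.75)·(-4.75) + (0.25)·(0.25) + (1.25)·(1.25)) / 3 = 34.75/3 = 11.5833
  S = [[8.25, 4.25],
 [4.25, 11.5833]].

Step 3 — invert S. det(S) = 8.25·11.5833 - (4.25)² = 77.5.
  S^{-1} = (1/det) · [[d, -b], [-b, a]] = [[0.1495, -0.0548],
 [-0.0548, 0.1065]].

Step 4 — quadratic form (x̄ - mu_0)^T · S^{-1} · (x̄ - mu_0):
  S^{-1} · (x̄ - mu_0) = (0.3151, 0.0355),
  (x̄ - mu_0)^T · [...] = (2.75)·(0.3151) + (1.75)·(0.0355) = 0.9285.

Step 5 — scale by n: T² = 4 · 0.9285 = 3.714.

T² ≈ 3.714


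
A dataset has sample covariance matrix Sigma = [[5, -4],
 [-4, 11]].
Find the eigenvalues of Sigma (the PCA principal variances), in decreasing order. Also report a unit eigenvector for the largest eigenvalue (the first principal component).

Step 1 — characteristic polynomial of 2×2 Sigma:
  det(Sigma - λI) = λ² - trace · λ + det = 0.
  trace = 5 + 11 = 16, det = 5·11 - (-4)² = 39.
Step 2 — discriminant:
  Δ = trace² - 4·det = 256 - 156 = 100.
Step 3 — eigenvalues:
  λ = (trace ± √Δ)/2 = (16 ± 10)/2,
  λ_1 = 13,  λ_2 = 3.

Step 4 — unit eigenvector for λ_1: solve (Sigma - λ_1 I)v = 0. First row:
  (5 - 13)·v_x + (-4)·v_y = 0, i.e. (-8)·v_x + (-4)·v_y = 0,
  so v ∝ (b, λ_1 - a) = (-4, 8); multiply by -1 so the first entry is positive: u = (4, -8).
  ||u|| = √((4)² + (-8)²) = √(80) ≈ 8.9443,
  v_1 = u/||u|| ≈ (0.4472, -0.8944) (||v_1|| = 1).

λ_1 = 13,  λ_2 = 3;  v_1 ≈ (0.4472, -0.8944)


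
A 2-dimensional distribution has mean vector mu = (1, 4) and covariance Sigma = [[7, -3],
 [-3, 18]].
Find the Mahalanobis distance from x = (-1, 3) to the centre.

Step 1 — centre the observation: (x - mu) = (-2, -1).

Step 2 — invert Sigma. det(Sigma) = 7·18 - (-3)² = 117.
  Sigma^{-1} = (1/det) · [[d, -b], [-b, a]] = [[0.1538, 0.0256],
 [0.0256, 0.0598]].

Step 3 — form the quadratic (x - mu)^T · Sigma^{-1} · (x - mu):
  Sigma^{-1} · (x - mu) = (-0.3333, -0.1111).
  (x - mu)^T · [Sigma^{-1} · (x - mu)] = (-2)·(-0.3333) + (-1)·(-0.1111) = 0.7778.

Step 4 — take square root: d = √(0.7778) ≈ 0.8819.

d(x, mu) = √(0.7778) ≈ 0.8819


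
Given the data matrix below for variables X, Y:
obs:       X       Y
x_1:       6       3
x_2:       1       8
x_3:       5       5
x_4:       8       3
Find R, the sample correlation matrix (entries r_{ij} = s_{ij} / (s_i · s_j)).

Step 1 — column means:
  mean(X) = (6 + 1 + 5 + 8) / 4 = 20/4 = 5
  mean(Y) = (3 + 8 + 5 + 3) / 4 = 19/4 = 4.75

Step 2 — sample variances and covariances s[i,j] = (1/(n-1)) · Σ_k (x_{k,i} - mean_i) · (x_{k,j} - mean_j), with n-1 = 3:
  s[X,X] = ((1)·(1) + (-4)·(-4) + (0)·(0) + (3)·(3)) / 3 = 26/3 = 8.6667
  s[X,Y] = ((1)·(-1.75) + (-4)·(3.25) + (0)·(0.25) + (3)·(-1.75)) / 3 = -20/3 = -6.6667
  s[Y,Y] = ((-1.75)·(-1.75) + (3.25)·(3.25) + (0.25)·(0.25) + (-1.75)·(-1.75)) / 3 = 16.75/3 = 5.5833
  Sample standard deviations s_i = √(s[i,i]):
  s(X) = √(8.6667) = 2.9439
  s(Y) = √(5.5833) = 2.3629

Step 3 — r_{ij} = s_{ij} / (s_i · s_j):
  r[X,X] = 1 (diagonal).
  r[X,Y] = -6.6667 / (2.9439 · 2.3629) = -6.6667 / 6.9562 = -0.9584
  r[Y,Y] = 1 (diagonal).

R is symmetric with unit diagonal. Assembling:

R = [[1, -0.9584],
 [-0.9584, 1]]


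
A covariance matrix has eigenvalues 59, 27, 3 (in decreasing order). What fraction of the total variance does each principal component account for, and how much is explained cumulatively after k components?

Step 1 — total variance = trace(Sigma) = Σ λ_i = 59 + 27 + 3 = 89.

Step 2 — fraction explained by component i = λ_i / Σ λ:
  PC1: 59/89 = 0.6629
  PC2: 27/89 = 0.3034
  PC3: 3/89 = 0.0337

Step 3 — cumulative fraction after k components = (λ_1 + ... + λ_k) / Σ λ:
  k = 1: 59/89 = 0.6629
  k = 2: (59 + 27)/89 = 86/89 = 0.9663
  k = 3: (59 + 27 + 3)/89 = 89/89 = 1

Summary (fraction, with percent):

explained: PC1 0.6629 (66.29%), PC2 0.3034 (30.34%), PC3 0.0337 (3.37%);  cumulative: 0.6629, 0.9663, 1


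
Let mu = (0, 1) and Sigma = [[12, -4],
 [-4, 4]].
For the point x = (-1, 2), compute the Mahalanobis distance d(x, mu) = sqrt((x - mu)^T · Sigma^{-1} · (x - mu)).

Step 1 — centre the observation: (x - mu) = (-1, 1).

Step 2 — invert Sigma. det(Sigma) = 12·4 - (-4)² = 32.
  Sigma^{-1} = (1/det) · [[d, -b], [-b, a]] = [[0.125, 0.125],
 [0.125, 0.375]].

Step 3 — form the quadratic (x - mu)^T · Sigma^{-1} · (x - mu):
  Sigma^{-1} · (x - mu) = (0, 0.25).
  (x - mu)^T · [Sigma^{-1} · (x - mu)] = (-1)·(0) + (1)·(0.25) = 0.25.

Step 4 — take square root: d = √(0.25) ≈ 0.5.

d(x, mu) = √(0.25) ≈ 0.5


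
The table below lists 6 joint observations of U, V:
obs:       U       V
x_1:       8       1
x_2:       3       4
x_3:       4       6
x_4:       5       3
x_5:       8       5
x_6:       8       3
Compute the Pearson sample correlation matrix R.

Step 1 — column means:
  mean(U) = (8 + 3 + 4 + 5 + 8 + 8) / 6 = 36/6 = 6
  mean(V) = (1 + 4 + 6 + 3 + 5 + 3) / 6 = 22/6 = 3.6667

Step 2 — sample variances and covariances s[i,j] = (1/(n-1)) · Σ_k (x_{k,i} - mean_i) · (x_{k,j} - mean_j), with n-1 = 5:
  s[U,U] = ((2)·(2) + (-3)·(-3) + (-2)·(-2) + (-1)·(-1) + (2)·(2) + (2)·(2)) / 5 = 26/5 = 5.2
  s[U,V] = ((2)·(-2.6667) + (-3)·(0.3333) + (-2)·(2.3333) + (-1)·(-0.6667) + (2)·(1.3333) + (2)·(-0.6667)) / 5 = -9/5 = -1.8
  s[V,V] = ((-2.6667)·(-2.6667) + (0.3333)·(0.3333) + (2.3333)·(2.3333) + (-0.6667)·(-0.6667) + (1.3333)·(1.3333) + (-0.6667)·(-0.6667)) / 5 = 15.3333/5 = 3.0667
  Sample standard deviations s_i = √(s[i,i]):
  s(U) = √(5.2) = 2.2804
  s(V) = √(3.0667) = 1.7512

Step 3 — r_{ij} = s_{ij} / (s_i · s_j):
  r[U,U] = 1 (diagonal).
  r[U,V] = -1.8 / (2.2804 · 1.7512) = -1.8 / 3.9933 = -0.4508
  r[V,V] = 1 (diagonal).

R is symmetric with unit diagonal. Assembling:

R = [[1, -0.4508],
 [-0.4508, 1]]


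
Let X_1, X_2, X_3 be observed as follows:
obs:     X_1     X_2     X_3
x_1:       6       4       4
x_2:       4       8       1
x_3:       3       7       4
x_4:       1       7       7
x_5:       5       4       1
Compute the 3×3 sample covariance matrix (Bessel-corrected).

Step 1 — column means:
  mean(X_1) = (6 + 4 + 3 + 1 + 5) / 5 = 19/5 = 3.8
  mean(X_2) = (4 + 8 + 7 + 7 + 4) / 5 = 30/5 = 6
  mean(X_3) = (4 + 1 + 4 + 7 + 1) / 5 = 17/5 = 3.4

Step 2 — sample covariance S[i,j] = (1/(n-1)) · Σ_k (x_{k,i} - mean_i) · (x_{k,j} - mean_j), with n-1 = 4.
  S[X_1,X_1] = ((2.2)·(2.2) + (0.2)·(0.2) + (-0.8)·(-0.8) + (-2.8)·(-2.8) + (1.2)·(1.2)) / 4 = 14.8/4 = 3.7
  S[X_1,X_2] = ((2.2)·(-2) + (0.2)·(2) + (-0.8)·(1) + (-2.8)·(1) + (1.2)·(-2)) / 4 = -10/4 = -2.5
  S[X_1,X_3] = ((2.2)·(0.6) + (0.2)·(-2.4) + (-0.8)·(0.6) + (-2.8)·(3.6) + (1.2)·(-2.4)) / 4 = -12.6/4 = -3.15
  S[X_2,X_2] = ((-2)·(-2) + (2)·(2) + (1)·(1) + (1)·(1) + (-2)·(-2)) / 4 = 14/4 = 3.5
  S[X_2,X_3] = ((-2)·(0.6) + (2)·(-2.4) + (1)·(0.6) + (1)·(3.6) + (-2)·(-2.4)) / 4 = 3/4 = 0.75
  S[X_3,X_3] = ((0.6)·(0.6) + (-2.4)·(-2.4) + (0.6)·(0.6) + (3.6)·(3.6) + (-2.4)·(-2.4)) / 4 = 25.2/4 = 6.3

S is symmetric (S[j,i] = S[i,j]). Assembling:

S = [[3.7, -2.5, -3.15],
 [-2.5, 3.5, 0.75],
 [-3.15, 0.75, 6.3]]


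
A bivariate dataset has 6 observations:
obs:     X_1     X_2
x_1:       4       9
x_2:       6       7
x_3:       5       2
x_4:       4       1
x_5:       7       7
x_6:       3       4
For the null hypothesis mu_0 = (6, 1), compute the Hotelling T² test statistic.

Step 1 — sample mean vector:
  mean(X_1) = (4 + 6 + 5 + 4 + 7 + 3) / 6 = 29/6 = 4.8333
  mean(X_2) = (9 + 7 + 2 + 1 + 7 + 4) / 6 = 30/6 = 5
  x̄ = (4.8333, 5),  deviation x̄ - mu_0 = (4.8333, 5) - (6, 1) = (-1.1667, 4).

Step 2 — sample covariance matrix, S[i,j] = (1/(n-1)) · Σ_k (x_{k,i} - mean_i) · (x_{k,j} - mean_j), divisor n-1 = 5:
  S[X_1,X_1] = ((-0.8333)·(-0.8333) + (1.1667)·(1.1667) + (0.1667)·(0.1667) + (-0.8333)·(-0.8333) + (2.1667)·(2.1667) + (-1.8333)·(-1.8333)) / 5 = 10.8333/5 = 2.1667
  S[X_1,X_2] = ((-0.8333)·(4) + (1.1667)·(2) + (0.1667)·(-3) + (-0.8333)·(-4) + (2.1667)·(2) + (-1.8333)·(-1)) / 5 = 8/5 = 1.6
  S[X_2,X_2] = ((4)·(4) + (2)·(2) + (-3)·(-3) + (-4)·(-4) + (2)·(2) + (-1)·(-1)) / 5 = 50/5 = 10
  S = [[2.1667, 1.6],
 [1.6, 10]].

Step 3 — invert S. det(S) = 2.1667·10 - (1.6)² = 19.1067.
  S^{-1} = (1/det) · [[d, -b], [-b, a]] = [[0.5234, -0.0837],
 [-0.0837, 0.1134]].

Step 4 — quadratic form (x̄ - mu_0)^T · S^{-1} · (x̄ - mu_0):
  S^{-1} · (x̄ - mu_0) = (-0.9456, 0.5513),
  (x̄ - mu_0)^T · [...] = (-1.1667)·(-0.9456) + (4)·(0.5513) = 3.3083.

Step 5 — scale by n: T² = 6 · 3.3083 = 19.85.

T² ≈ 19.85


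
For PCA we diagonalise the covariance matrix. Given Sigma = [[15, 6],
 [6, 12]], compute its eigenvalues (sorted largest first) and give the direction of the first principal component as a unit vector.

Step 1 — characteristic polynomial of 2×2 Sigma:
  det(Sigma - λI) = λ² - trace · λ + det = 0.
  trace = 15 + 12 = 27, det = 15·12 - (6)² = 144.
Step 2 — discriminant:
  Δ = trace² - 4·det = 729 - 576 = 153.
Step 3 — eigenvalues:
  λ = (trace ± √Δ)/2 = (27 ± 12.3693)/2,
  λ_1 = 19.6847,  λ_2 = 7.3153.

Step 4 — unit eigenvector for λ_1: solve (Sigma - λ_1 I)v = 0. First row:
  (15 - 19.6847)·v_x + (6)·v_y = 0, i.e. (-4.6847)·v_x + (6)·v_y = 0,
  so v ∝ (b, λ_1 - a) = (6, 4.6847) = u.
  ||u|| = √((6)² + (4.6847)²) = √(57.946) ≈ 7.6122,
  v_1 = u/||u|| ≈ (0.7882, 0.6154) (||v_1|| = 1).

λ_1 = 19.6847,  λ_2 = 7.3153;  v_1 ≈ (0.7882, 0.6154)


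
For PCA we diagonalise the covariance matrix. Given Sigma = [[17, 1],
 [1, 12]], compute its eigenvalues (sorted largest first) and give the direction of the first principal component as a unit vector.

Step 1 — characteristic polynomial of 2×2 Sigma:
  det(Sigma - λI) = λ² - trace · λ + det = 0.
  trace = 17 + 12 = 29, det = 17·12 - (1)² = 203.
Step 2 — discriminant:
  Δ = trace² - 4·det = 841 - 812 = 29.
Step 3 — eigenvalues:
  λ = (trace ± √Δ)/2 = (29 ± 5.3852)/2,
  λ_1 = 17.1926,  λ_2 = 11.8074.

Step 4 — unit eigenvector for λ_1: solve (Sigma - λ_1 I)v = 0. First row:
  (17 - 17.1926)·v_x + (1)·v_y = 0, i.e. (-0.1926)·v_x + (1)·v_y = 0,
  so v ∝ (b, λ_1 - a) = (1, 0.1926) = u.
  ||u|| = √((1)² + (0.1926)²) = √(1.0371) ≈ 1.0184,
  v_1 = u/||u|| ≈ (0.982, 0.1891) (||v_1|| = 1).

λ_1 = 17.1926,  λ_2 = 11.8074;  v_1 ≈ (0.982, 0.1891)


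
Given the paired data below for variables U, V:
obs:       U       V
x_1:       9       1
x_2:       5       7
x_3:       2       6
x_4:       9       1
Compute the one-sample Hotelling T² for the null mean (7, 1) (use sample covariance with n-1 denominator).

Step 1 — sample mean vector:
  mean(U) = (9 + 5 + 2 + 9) / 4 = 25/4 = 6.25
  mean(V) = (1 + 7 + 6 + 1) / 4 = 15/4 = 3.75
  x̄ = (6.25, 3.75),  deviation x̄ - mu_0 = (6.25, 3.75) - (7, 1) = (-0.75, 2.75).

Step 2 — sample covariance matrix, S[i,j] = (1/(n-1)) · Σ_k (x_{k,i} - mean_i) · (x_{k,j} - mean_j), divisor n-1 = 3:
  S[U,U] = ((2.75)·(2.75) + (-1.25)·(-1.25) + (-4.25)·(-4.25) + (2.75)·(2.75)) / 3 = 34.75/3 = 11.5833
  S[U,V] = ((2.75)·(-2.75) + (-1.25)·(3.25) + (-4.25)·(2.25) + (2.75)·(-2.75)) / 3 = -28.75/3 = -9.5833
  S[V,V] = ((-2.75)·(-2.75) + (3.25)·(3.25) + (2.25)·(2.25) + (-2.75)·(-2.75)) / 3 = 30.75/3 = 10.25
  S = [[11.5833, -9.5833],
 [-9.5833, 10.25]].

Step 3 — invert S. det(S) = 11.5833·10.25 - (-9.5833)² = 26.8889.
  S^{-1} = (1/det) · [[d, -b], [-b, a]] = [[0.3812, 0.3564],
 [0.3564, 0.4308]].

Step 4 — quadratic form (x̄ - mu_0)^T · S^{-1} · (x̄ - mu_0):
  S^{-1} · (x̄ - mu_0) = (0.6942, 0.9174),
  (x̄ - mu_0)^T · [...] = (-0.75)·(0.6942) + (2.75)·(0.9174) = 2.0021.

Step 5 — scale by n: T² = 4 · 2.0021 = 8.0083.

T² ≈ 8.0083


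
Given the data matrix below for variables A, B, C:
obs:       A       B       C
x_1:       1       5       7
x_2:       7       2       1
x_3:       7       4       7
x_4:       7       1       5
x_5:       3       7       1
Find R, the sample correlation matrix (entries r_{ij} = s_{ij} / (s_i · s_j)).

Step 1 — column means:
  mean(A) = (1 + 7 + 7 + 7 + 3) / 5 = 25/5 = 5
  mean(B) = (5 + 2 + 4 + 1 + 7) / 5 = 19/5 = 3.8
  mean(C) = (7 + 1 + 7 + 5 + 1) / 5 = 21/5 = 4.2

Step 2 — sample variances and covariances s[i,j] = (1/(n-1)) · Σ_k (x_{k,i} - mean_i) · (x_{k,j} - mean_j), with n-1 = 4:
  s[A,A] = ((-4)·(-4) + (2)·(2) + (2)·(2) + (2)·(2) + (-2)·(-2)) / 4 = 32/4 = 8
  s[A,B] = ((-4)·(1.2) + (2)·(-1.8) + (2)·(0.2) + (2)·(-2.8) + (-2)·(3.2)) / 4 = -20/4 = -5
  s[A,C] = ((-4)·(2.8) + (2)·(-3.2) + (2)·(2.8) + (2)·(0.8) + (-2)·(-3.2)) / 4 = -4/4 = -1
  s[B,B] = ((1.2)·(1.2) + (-1.8)·(-1.8) + (0.2)·(0.2) + (-2.8)·(-2.8) + (3.2)·(3.2)) / 4 = 22.8/4 = 5.7
  s[B,C] = ((1.2)·(2.8) + (-1.8)·(-3.2) + (0.2)·(2.8) + (-2.8)·(0.8) + (3.2)·(-3.2)) / 4 = -2.8/4 = -0.7
  s[C,C] = ((2.8)·(2.8) + (-3.2)·(-3.2) + (2.8)·(2.8) + (0.8)·(0.8) + (-3.2)·(-3.2)) / 4 = 36.8/4 = 9.2
  Sample standard deviations s_i = √(s[i,i]):
  s(A) = √(8) = 2.8284
  s(B) = √(5.7) = 2.3875
  s(C) = √(9.2) = 3.0332

Step 3 — r_{ij} = s_{ij} / (s_i · s_j):
  r[A,A] = 1 (diagonal).
  r[A,B] = -5 / (2.8284 · 2.3875) = -5 / 6.7528 = -0.7404
  r[A,C] = -1 / (2.8284 · 3.0332) = -1 / 8.579 = -0.1166
  r[B,B] = 1 (diagonal).
  r[B,C] = -0.7 / (2.3875 · 3.0332) = -0.7 / 7.2415 = -0.0967
  r[C,C] = 1 (diagonal).

R is symmetric with unit diagonal. Assembling:

R = [[1, -0.7404, -0.1166],
 [-0.7404, 1, -0.0967],
 [-0.1166, -0.0967, 1]]


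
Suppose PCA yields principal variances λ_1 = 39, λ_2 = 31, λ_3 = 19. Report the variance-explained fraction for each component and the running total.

Step 1 — total variance = trace(Sigma) = Σ λ_i = 39 + 31 + 19 = 89.

Step 2 — fraction explained by component i = λ_i / Σ λ:
  PC1: 39/89 = 0.4382
  PC2: 31/89 = 0.3483
  PC3: 19/89 = 0.2135

Step 3 — cumulative fraction after k components = (λ_1 + ... + λ_k) / Σ λ:
  k = 1: 39/89 = 0.4382
  k = 2: (39 + 31)/89 = 70/89 = 0.7865
  k = 3: (39 + 31 + 19)/89 = 89/89 = 1

Summary (fraction, with percent):

explained: PC1 0.4382 (43.82%), PC2 0.3483 (34.83%), PC3 0.2135 (21.35%);  cumulative: 0.4382, 0.7865, 1


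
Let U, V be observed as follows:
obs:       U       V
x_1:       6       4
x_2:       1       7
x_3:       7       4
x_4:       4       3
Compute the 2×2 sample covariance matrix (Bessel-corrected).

Step 1 — column means:
  mean(U) = (6 + 1 + 7 + 4) / 4 = 18/4 = 4.5
  mean(V) = (4 + 7 + 4 + 3) / 4 = 18/4 = 4.5

Step 2 — sample covariance S[i,j] = (1/(n-1)) · Σ_k (x_{k,i} - mean_i) · (x_{k,j} - mean_j), with n-1 = 3.
  S[U,U] = ((1.5)·(1.5) + (-3.5)·(-3.5) + (2.5)·(2.5) + (-0.5)·(-0.5)) / 3 = 21/3 = 7
  S[U,V] = ((1.5)·(-0.5) + (-3.5)·(2.5) + (2.5)·(-0.5) + (-0.5)·(-1.5)) / 3 = -10/3 = -3.3333
  S[V,V] = ((-0.5)·(-0.5) + (2.5)·(2.5) + (-0.5)·(-0.5) + (-1.5)·(-1.5)) / 3 = 9/3 = 3

S is symmetric (S[j,i] = S[i,j]). Assembling:

S = [[7, -3.3333],
 [-3.3333, 3]]


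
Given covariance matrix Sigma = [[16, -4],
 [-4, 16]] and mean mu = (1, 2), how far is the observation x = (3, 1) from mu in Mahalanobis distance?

Step 1 — centre the observation: (x - mu) = (2, -1).

Step 2 — invert Sigma. det(Sigma) = 16·16 - (-4)² = 240.
  Sigma^{-1} = (1/det) · [[d, -b], [-b, a]] = [[0.0667, 0.0167],
 [0.0167, 0.0667]].

Step 3 — form the quadratic (x - mu)^T · Sigma^{-1} · (x - mu):
  Sigma^{-1} · (x - mu) = (0.1167, -0.0333).
  (x - mu)^T · [Sigma^{-1} · (x - mu)] = (2)·(0.1167) + (-1)·(-0.0333) = 0.2667.

Step 4 — take square root: d = √(0.2667) ≈ 0.5164.

d(x, mu) = √(0.2667) ≈ 0.5164


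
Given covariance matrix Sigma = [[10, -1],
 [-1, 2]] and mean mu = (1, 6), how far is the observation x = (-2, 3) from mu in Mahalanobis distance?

Step 1 — centre the observation: (x - mu) = (-3, -3).

Step 2 — invert Sigma. det(Sigma) = 10·2 - (-1)² = 19.
  Sigma^{-1} = (1/det) · [[d, -b], [-b, a]] = [[0.1053, 0.0526],
 [0.0526, 0.5263]].

Step 3 — form the quadratic (x - mu)^T · Sigma^{-1} · (x - mu):
  Sigma^{-1} · (x - mu) = (-0.4737, -1.7368).
  (x - mu)^T · [Sigma^{-1} · (x - mu)] = (-3)·(-0.4737) + (-3)·(-1.7368) = 6.6316.

Step 4 — take square root: d = √(6.6316) ≈ 2.5752.

d(x, mu) = √(6.6316) ≈ 2.5752


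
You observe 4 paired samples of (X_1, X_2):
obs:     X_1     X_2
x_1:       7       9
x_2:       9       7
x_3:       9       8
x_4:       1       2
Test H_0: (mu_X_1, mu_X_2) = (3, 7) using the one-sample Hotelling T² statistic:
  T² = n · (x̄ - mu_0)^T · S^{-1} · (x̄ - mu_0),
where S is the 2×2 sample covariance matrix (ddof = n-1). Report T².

Step 1 — sample mean vector:
  mean(X_1) = (7 + 9 + 9 + 1) / 4 = 26/4 = 6.5
  mean(X_2) = (9 + 7 + 8 + 2) / 4 = 26/4 = 6.5
  x̄ = (6.5, 6.5),  deviation x̄ - mu_0 = (6.5, 6.5) - (3, 7) = (3.5, -0.5).

Step 2 — sample covariance matrix, S[i,j] = (1/(n-1)) · Σ_k (x_{k,i} - mean_i) · (x_{k,j} - mean_j), divisor n-1 = 3:
  S[X_1,X_1] = ((0.5)·(0.5) + (2.5)·(2.5) + (2.5)·(2.5) + (-5.5)·(-5.5)) / 3 = 43/3 = 14.3333
  S[X_1,X_2] = ((0.5)·(2.5) + (2.5)·(0.5) + (2.5)·(1.5) + (-5.5)·(-4.5)) / 3 = 31/3 = 10.3333
  S[X_2,X_2] = ((2.5)·(2.5) + (0.5)·(0.5) + (1.5)·(1.5) + (-4.5)·(-4.5)) / 3 = 29/3 = 9.6667
  S = [[14.3333, 10.3333],
 [10.3333, 9.6667]].

Step 3 — invert S. det(S) = 14.3333·9.6667 - (10.3333)² = 31.7778.
  S^{-1} = (1/det) · [[d, -b], [-b, a]] = [[0.3042, -0.3252],
 [-0.3252, 0.451]].

Step 4 — quadratic form (x̄ - mu_0)^T · S^{-1} · (x̄ - mu_0):
  S^{-1} · (x̄ - mu_0) = (1.2273, -1.3636),
  (x̄ - mu_0)^T · [...] = (3.5)·(1.2273) + (-0.5)·(-1.3636) = 4.9773.

Step 5 — scale by n: T² = 4 · 4.9773 = 19.9091.

T² ≈ 19.9091


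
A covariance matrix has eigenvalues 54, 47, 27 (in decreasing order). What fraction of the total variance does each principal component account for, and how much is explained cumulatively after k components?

Step 1 — total variance = trace(Sigma) = Σ λ_i = 54 + 47 + 27 = 128.

Step 2 — fraction explained by component i = λ_i / Σ λ:
  PC1: 54/128 = 0.4219
  PC2: 47/128 = 0.3672
  PC3: 27/128 = 0.2109

Step 3 — cumulative fraction after k components = (λ_1 + ... + λ_k) / Σ λ:
  k = 1: 54/128 = 0.4219
  k = 2: (54 + 47)/128 = 101/128 = 0.7891
  k = 3: (54 + 47 + 27)/128 = 128/128 = 1

Summary (fraction, with percent):

explained: PC1 0.4219 (42.19%), PC2 0.3672 (36.72%), PC3 0.2109 (21.09%);  cumulative: 0.4219, 0.7891, 1


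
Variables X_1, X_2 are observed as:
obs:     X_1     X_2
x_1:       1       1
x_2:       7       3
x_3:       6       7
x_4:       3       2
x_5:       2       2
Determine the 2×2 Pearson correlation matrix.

Step 1 — column means:
  mean(X_1) = (1 + 7 + 6 + 3 + 2) / 5 = 19/5 = 3.8
  mean(X_2) = (1 + 3 + 7 + 2 + 2) / 5 = 15/5 = 3

Step 2 — sample variances and covariances s[i,j] = (1/(n-1)) · Σ_k (x_{k,i} - mean_i) · (x_{k,j} - mean_j), with n-1 = 4:
  s[X_1,X_1] = ((-2.8)·(-2.8) + (3.2)·(3.2) + (2.2)·(2.2) + (-0.8)·(-0.8) + (-1.8)·(-1.8)) / 4 = 26.8/4 = 6.7
  s[X_1,X_2] = ((-2.8)·(-2) + (3.2)·(0) + (2.2)·(4) + (-0.8)·(-1) + (-1.8)·(-1)) / 4 = 17/4 = 4.25
  s[X_2,X_2] = ((-2)·(-2) + (0)·(0) + (4)·(4) + (-1)·(-1) + (-1)·(-1)) / 4 = 22/4 = 5.5
  Sample standard deviations s_i = √(s[i,i]):
  s(X_1) = √(6.7) = 2.5884
  s(X_2) = √(5.5) = 2.3452

Step 3 — r_{ij} = s_{ij} / (s_i · s_j):
  r[X_1,X_1] = 1 (diagonal).
  r[X_1,X_2] = 4.25 / (2.5884 · 2.3452) = 4.25 / 6.0704 = 0.7001
  r[X_2,X_2] = 1 (diagonal).

R is symmetric with unit diagonal. Assembling:

R = [[1, 0.7001],
 [0.7001, 1]]


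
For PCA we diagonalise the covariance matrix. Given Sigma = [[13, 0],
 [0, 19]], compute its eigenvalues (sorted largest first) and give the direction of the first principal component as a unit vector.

Step 1 — characteristic polynomial of 2×2 Sigma:
  det(Sigma - λI) = λ² - trace · λ + det = 0.
  trace = 13 + 19 = 32, det = 13·19 - (0)² = 247.
Step 2 — discriminant:
  Δ = trace² - 4·det = 1024 - 988 = 36.
Step 3 — eigenvalues:
  λ = (trace ± √Δ)/2 = (32 ± 6)/2,
  λ_1 = 19,  λ_2 = 13.

Step 4 — unit eigenvector for λ_1: Sigma is diagonal, so its eigenvectors are the coordinate axes. λ_1 = 19 is the diagonal entry on the second coordinate axis, hence
  v_1 = (0, 1) (||v_1|| = 1).

λ_1 = 19,  λ_2 = 13;  v_1 ≈ (0, 1)


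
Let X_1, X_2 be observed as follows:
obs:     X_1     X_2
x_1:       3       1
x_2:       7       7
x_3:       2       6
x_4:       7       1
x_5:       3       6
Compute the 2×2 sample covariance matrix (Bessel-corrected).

Step 1 — column means:
  mean(X_1) = (3 + 7 + 2 + 7 + 3) / 5 = 22/5 = 4.4
  mean(X_2) = (1 + 7 + 6 + 1 + 6) / 5 = 21/5 = 4.2

Step 2 — sample covariance S[i,j] = (1/(n-1)) · Σ_k (x_{k,i} - mean_i) · (x_{k,j} - mean_j), with n-1 = 4.
  S[X_1,X_1] = ((-1.4)·(-1.4) + (2.6)·(2.6) + (-2.4)·(-2.4) + (2.6)·(2.6) + (-1.4)·(-1.4)) / 4 = 23.2/4 = 5.8
  S[X_1,X_2] = ((-1.4)·(-3.2) + (2.6)·(2.8) + (-2.4)·(1.8) + (2.6)·(-3.2) + (-1.4)·(1.8)) / 4 = -3.4/4 = -0.85
  S[X_2,X_2] = ((-3.2)·(-3.2) + (2.8)·(2.8) + (1.8)·(1.8) + (-3.2)·(-3.2) + (1.8)·(1.8)) / 4 = 34.8/4 = 8.7

S is symmetric (S[j,i] = S[i,j]). Assembling:

S = [[5.8, -0.85],
 [-0.85, 8.7]]


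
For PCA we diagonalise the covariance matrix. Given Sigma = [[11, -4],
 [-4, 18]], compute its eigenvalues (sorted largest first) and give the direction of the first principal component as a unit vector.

Step 1 — characteristic polynomial of 2×2 Sigma:
  det(Sigma - λI) = λ² - trace · λ + det = 0.
  trace = 11 + 18 = 29, det = 11·18 - (-4)² = 182.
Step 2 — discriminant:
  Δ = trace² - 4·det = 841 - 728 = 113.
Step 3 — eigenvalues:
  λ = (trace ± √Δ)/2 = (29 ± 10.6301)/2,
  λ_1 = 19.8151,  λ_2 = 9.1849.

Step 4 — unit eigenvector for λ_1: solve (Sigma - λ_1 I)v = 0. First row:
  (11 - 19.8151)·v_x + (-4)·v_y = 0, i.e. (-8.8151)·v_x + (-4)·v_y = 0,
  so v ∝ (b, λ_1 - a) = (-4, 8.8151); multiply by -1 so the first entry is positive: u = (4, -8.8151).
  ||u|| = √((4)² + (-8.8151)²) = √(93.7055) ≈ 9.6802,
  v_1 = u/||u|| ≈ (0.4132, -0.9106) (||v_1|| = 1).

λ_1 = 19.8151,  λ_2 = 9.1849;  v_1 ≈ (0.4132, -0.9106)


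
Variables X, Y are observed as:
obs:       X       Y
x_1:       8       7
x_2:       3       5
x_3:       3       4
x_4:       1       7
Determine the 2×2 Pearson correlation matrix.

Step 1 — column means:
  mean(X) = (8 + 3 + 3 + 1) / 4 = 15/4 = 3.75
  mean(Y) = (7 + 5 + 4 + 7) / 4 = 23/4 = 5.75

Step 2 — sample variances and covariances s[i,j] = (1/(n-1)) · Σ_k (x_{k,i} - mean_i) · (x_{k,j} - mean_j), with n-1 = 3:
  s[X,X] = ((4.25)·(4.25) + (-0.75)·(-0.75) + (-0.75)·(-0.75) + (-2.75)·(-2.75)) / 3 = 26.75/3 = 8.9167
  s[X,Y] = ((4.25)·(1.25) + (-0.75)·(-0.75) + (-0.75)·(-1.75) + (-2.75)·(1.25)) / 3 = 3.75/3 = 1.25
  s[Y,Y] = ((1.25)·(1.25) + (-0.75)·(-0.75) + (-1.75)·(-1.75) + (1.25)·(1.25)) / 3 = 6.75/3 = 2.25
  Sample standard deviations s_i = √(s[i,i]):
  s(X) = √(8.9167) = 2.9861
  s(Y) = √(2.25) = 1.5

Step 3 — r_{ij} = s_{ij} / (s_i · s_j):
  r[X,X] = 1 (diagonal).
  r[X,Y] = 1.25 / (2.9861 · 1.5) = 1.25 / 4.4791 = 0.2791
  r[Y,Y] = 1 (diagonal).

R is symmetric with unit diagonal. Assembling:

R = [[1, 0.2791],
 [0.2791, 1]]


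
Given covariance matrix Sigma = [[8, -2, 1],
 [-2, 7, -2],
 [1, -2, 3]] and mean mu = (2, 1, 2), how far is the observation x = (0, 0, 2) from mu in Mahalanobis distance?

Step 1 — centre the observation: (x - mu) = (-2, -1, 0).

Step 2 — invert Sigma (cofactor / det for 3×3, or solve directly):
  Sigma^{-1} = [[0.136, 0.032, -0.024],
 [0.032, 0.184, 0.112],
 [-0.024, 0.112, 0.416]].

Step 3 — form the quadratic (x - mu)^T · Sigma^{-1} · (x - mu):
  Sigma^{-1} · (x - mu) = (-0.304, -0.248, -0.064).
  (x - mu)^T · [Sigma^{-1} · (x - mu)] = (-2)·(-0.304) + (-1)·(-0.248) + (0)·(-0.064) = 0.856.

Step 4 — take square root: d = √(0.856) ≈ 0.9252.

d(x, mu) = √(0.856) ≈ 0.9252


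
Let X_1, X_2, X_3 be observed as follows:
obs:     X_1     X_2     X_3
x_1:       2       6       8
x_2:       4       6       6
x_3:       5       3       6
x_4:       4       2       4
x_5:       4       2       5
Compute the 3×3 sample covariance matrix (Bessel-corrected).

Step 1 — column means:
  mean(X_1) = (2 + 4 + 5 + 4 + 4) / 5 = 19/5 = 3.8
  mean(X_2) = (6 + 6 + 3 + 2 + 2) / 5 = 19/5 = 3.8
  mean(X_3) = (8 + 6 + 6 + 4 + 5) / 5 = 29/5 = 5.8

Step 2 — sample covariance S[i,j] = (1/(n-1)) · Σ_k (x_{k,i} - mean_i) · (x_{k,j} - mean_j), with n-1 = 4.
  S[X_1,X_1] = ((-1.8)·(-1.8) + (0.2)·(0.2) + (1.2)·(1.2) + (0.2)·(0.2) + (0.2)·(0.2)) / 4 = 4.8/4 = 1.2
  S[X_1,X_2] = ((-1.8)·(2.2) + (0.2)·(2.2) + (1.2)·(-0.8) + (0.2)·(-1.8) + (0.2)·(-1.8)) / 4 = -5.2/4 = -1.3
  S[X_1,X_3] = ((-1.8)·(2.2) + (0.2)·(0.2) + (1.2)·(0.2) + (0.2)·(-1.8) + (0.2)·(-0.8)) / 4 = -4.2/4 = -1.05
  S[X_2,X_2] = ((2.2)·(2.2) + (2.2)·(2.2) + (-0.8)·(-0.8) + (-1.8)·(-1.8) + (-1.8)·(-1.8)) / 4 = 16.8/4 = 4.2
  S[X_2,X_3] = ((2.2)·(2.2) + (2.2)·(0.2) + (-0.8)·(0.2) + (-1.8)·(-1.8) + (-1.8)·(-0.8)) / 4 = 9.8/4 = 2.45
  S[X_3,X_3] = ((2.2)·(2.2) + (0.2)·(0.2) + (0.2)·(0.2) + (-1.8)·(-1.8) + (-0.8)·(-0.8)) / 4 = 8.8/4 = 2.2

S is symmetric (S[j,i] = S[i,j]). Assembling:

S = [[1.2, -1.3, -1.05],
 [-1.3, 4.2, 2.45],
 [-1.05, 2.45, 2.2]]


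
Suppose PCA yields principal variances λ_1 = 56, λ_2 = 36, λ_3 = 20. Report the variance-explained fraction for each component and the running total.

Step 1 — total variance = trace(Sigma) = Σ λ_i = 56 + 36 + 20 = 112.

Step 2 — fraction explained by component i = λ_i / Σ λ:
  PC1: 56/112 = 0.5
  PC2: 36/112 = 0.3214
  PC3: 20/112 = 0.1786

Step 3 — cumulative fraction after k components = (λ_1 + ... + λ_k) / Σ λ:
  k = 1: 56/112 = 0.5
  k = 2: (56 + 36)/112 = 92/112 = 0.8214
  k = 3: (56 + 36 + 20)/112 = 112/112 = 1

Summary (fraction, with percent):

explained: PC1 0.5 (50%), PC2 0.3214 (32.14%), PC3 0.1786 (17.86%);  cumulative: 0.5, 0.8214, 1


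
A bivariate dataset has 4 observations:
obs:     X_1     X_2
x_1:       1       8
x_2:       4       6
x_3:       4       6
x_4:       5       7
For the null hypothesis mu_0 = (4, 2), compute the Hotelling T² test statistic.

Step 1 — sample mean vector:
  mean(X_1) = (1 + 4 + 4 + 5) / 4 = 14/4 = 3.5
  mean(X_2) = (8 + 6 + 6 + 7) / 4 = 27/4 = 6.75
  x̄ = (3.5, 6.75),  deviation x̄ - mu_0 = (3.5, 6.75) - (4, 2) = (-0.5, 4.75).

Step 2 — sample covariance matrix, S[i,j] = (1/(n-1)) · Σ_k (x_{k,i} - mean_i) · (x_{k,j} - mean_j), divisor n-1 = 3:
  S[X_1,X_1] = ((-2.5)·(-2.5) + (0.5)·(0.5) + (0.5)·(0.5) + (1.5)·(1.5)) / 3 = 9/3 = 3
  S[X_1,X_2] = ((-2.5)·(1.25) + (0.5)·(-0.75) + (0.5)·(-0.75) + (1.5)·(0.25)) / 3 = -3.5/3 = -1.1667
  S[X_2,X_2] = ((1.25)·(1.25) + (-0.75)·(-0.75) + (-0.75)·(-0.75) + (0.25)·(0.25)) / 3 = 2.75/3 = 0.9167
  S = [[3, -1.1667],
 [-1.1667, 0.9167]].

Step 3 — invert S. det(S) = 3·0.9167 - (-1.1667)² = 1.3889.
  S^{-1} = (1/det) · [[d, -b], [-b, a]] = [[0.66, 0.84],
 [0.84, 2.16]].

Step 4 — quadratic form (x̄ - mu_0)^T · S^{-1} · (x̄ - mu_0):
  S^{-1} · (x̄ - mu_0) = (3.66, 9.84),
  (x̄ - mu_0)^T · [...] = (-0.5)·(3.66) + (4.75)·(9.84) = 44.91.

Step 5 — scale by n: T² = 4 · 44.91 = 179.64.

T² ≈ 179.64


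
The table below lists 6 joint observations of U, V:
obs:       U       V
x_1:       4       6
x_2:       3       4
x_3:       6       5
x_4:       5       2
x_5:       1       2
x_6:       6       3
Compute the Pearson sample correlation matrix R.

Step 1 — column means:
  mean(U) = (4 + 3 + 6 + 5 + 1 + 6) / 6 = 25/6 = 4.1667
  mean(V) = (6 + 4 + 5 + 2 + 2 + 3) / 6 = 22/6 = 3.6667

Step 2 — sample variances and covariances s[i,j] = (1/(n-1)) · Σ_k (x_{k,i} - mean_i) · (x_{k,j} - mean_j), with n-1 = 5:
  s[U,U] = ((-0.1667)·(-0.1667) + (-1.1667)·(-1.1667) + (1.8333)·(1.8333) + (0.8333)·(0.8333) + (-3.1667)·(-3.1667) + (1.8333)·(1.8333)) / 5 = 18.8333/5 = 3.7667
  s[U,V] = ((-0.1667)·(2.3333) + (-1.1667)·(0.3333) + (1.8333)·(1.3333) + (0.8333)·(-1.6667) + (-3.1667)·(-1.6667) + (1.8333)·(-0.6667)) / 5 = 4.3333/5 = 0.8667
  s[V,V] = ((2.3333)·(2.3333) + (0.3333)·(0.3333) + (1.3333)·(1.3333) + (-1.6667)·(-1.6667) + (-1.6667)·(-1.6667) + (-0.6667)·(-0.6667)) / 5 = 13.3333/5 = 2.6667
  Sample standard deviations s_i = √(s[i,i]):
  s(U) = √(3.7667) = 1.9408
  s(V) = √(2.6667) = 1.633

Step 3 — r_{ij} = s_{ij} / (s_i · s_j):
  r[U,U] = 1 (diagonal).
  r[U,V] = 0.8667 / (1.9408 · 1.633) = 0.8667 / 3.1693 = 0.2735
  r[V,V] = 1 (diagonal).

R is symmetric with unit diagonal. Assembling:

R = [[1, 0.2735],
 [0.2735, 1]]


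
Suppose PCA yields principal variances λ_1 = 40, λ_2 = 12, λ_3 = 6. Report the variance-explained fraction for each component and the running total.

Step 1 — total variance = trace(Sigma) = Σ λ_i = 40 + 12 + 6 = 58.

Step 2 — fraction explained by component i = λ_i / Σ λ:
  PC1: 40/58 = 0.6897
  PC2: 12/58 = 0.2069
  PC3: 6/58 = 0.1034

Step 3 — cumulative fraction after k components = (λ_1 + ... + λ_k) / Σ λ:
  k = 1: 40/58 = 0.6897
  k = 2: (40 + 12)/58 = 52/58 = 0.8966
  k = 3: (40 + 12 + 6)/58 = 58/58 = 1

Summary (fraction, with percent):

explained: PC1 0.6897 (68.97%), PC2 0.2069 (20.69%), PC3 0.1034 (10.34%);  cumulative: 0.6897, 0.8966, 1


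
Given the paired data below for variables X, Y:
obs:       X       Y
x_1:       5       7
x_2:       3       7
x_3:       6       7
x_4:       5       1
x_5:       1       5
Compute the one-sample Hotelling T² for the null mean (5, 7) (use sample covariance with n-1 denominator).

Step 1 — sample mean vector:
  mean(X) = (5 + 3 + 6 + 5 + 1) / 5 = 20/5 = 4
  mean(Y) = (7 + 7 + 7 + 1 + 5) / 5 = 27/5 = 5.4
  x̄ = (4, 5.4),  deviation x̄ - mu_0 = (4, 5.4) - (5, 7) = (-1, -1.6).

Step 2 — sample covariance matrix, S[i,j] = (1/(n-1)) · Σ_k (x_{k,i} - mean_i) · (x_{k,j} - mean_j), divisor n-1 = 4:
  S[X,X] = ((1)·(1) + (-1)·(-1) + (2)·(2) + (1)·(1) + (-3)·(-3)) / 4 = 16/4 = 4
  S[X,Y] = ((1)·(1.6) + (-1)·(1.6) + (2)·(1.6) + (1)·(-4.4) + (-3)·(-0.4)) / 4 = 0/4 = 0
  S[Y,Y] = ((1.6)·(1.6) + (1.6)·(1.6) + (1.6)·(1.6) + (-4.4)·(-4.4) + (-0.4)·(-0.4)) / 4 = 27.2/4 = 6.8
  S = [[4, 0],
 [0, 6.8]].

Step 3 — invert S. det(S) = 4·6.8 - (0)² = 27.2.
  S^{-1} = (1/det) · [[d, -b], [-b, a]] = [[0.25, 0],
 [0, 0.1471]].

Step 4 — quadratic form (x̄ - mu_0)^T · S^{-1} · (x̄ - mu_0):
  S^{-1} · (x̄ - mu_0) = (-0.25, -0.2353),
  (x̄ - mu_0)^T · [...] = (-1)·(-0.25) + (-1.6)·(-0.2353) = 0.6265.

Step 5 — scale by n: T² = 5 · 0.6265 = 3.1324.

T² ≈ 3.1324


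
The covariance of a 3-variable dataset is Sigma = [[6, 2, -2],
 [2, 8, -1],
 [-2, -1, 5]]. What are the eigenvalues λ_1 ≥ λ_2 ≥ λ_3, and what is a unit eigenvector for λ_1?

Step 1 — characteristic polynomial p(λ) = det(λI - Sigma) = λ³ - tr·λ² + c_1·λ - det, where tr = trace, c_1 = sum of the principal 2×2 minors, det = det(Sigma):
  tr = 6 + 8 + 5 = 19,
  c_1 = (6·8 - (2)²) + (6·5 - (-2)²) + (8·5 - (-1)²) = 44 + 26 + 39 = 109,
  det = 6·(8·5 - (-1)²) - (2)·((2)·5 - (-1)·(-2)) + (-2)·((2)·(-1) - 8·(-2)) = 6·(39) - (2)·(8) + (-2)·(14) = 190.
  So p(λ) = λ³ - 19λ² + 109λ - 190.
Step 2 — look for an integer root (rational root theorem: any rational root is an integer divisor of 190). Testing λ = 10:
  p(10) = 1000 - 1900 + 1090 - 190 = 0  ✓
  Dividing out (λ - 10): p(λ) = (λ - 10)(λ² - 9λ + 19).
Step 3 — remaining eigenvalues from the quadratic λ² - 9λ + 19 = 0:
  Δ = 9² - 4·19 = 81 - 76 = 5,  λ = (9 ± √5)/2 = (9 ± 2.2361)/2 ≈ 5.618 or 3.382.
  Sorted: λ_1 = 10,  λ_2 = 5.618,  λ_3 = 3.382  (check: sum = 19 = tr ✓).

Step 4 — unit eigenvector for λ_1 = 10: v spans the null space of (Sigma - λ_1 I), whose rows are
  r_1 = (-4, 2, -2),  r_2 = (2, -2, -1),  r_3 = (-2, -1, -5).
  v is orthogonal to every row, so take v ∝ r_1 × r_2 = ((2)·(-1) - (-2)·(-2), (-2)·(2) - (-4)·(-1), (-4)·(-2) - (2)·(2)) = (-6, -8, 4).
  Rescale (divide by 2; multiply by -1 so the first nonzero entry is positive): u = (3, 4, -2).
  ||u|| = √((3)² + (4)² + (-2)²) = √(29) ≈ 5.3852,  v_1 = u/||u|| ≈ (0.5571, 0.7428, -0.3714) (||v_1|| = 1).

λ_1 = 10,  λ_2 = 5.618,  λ_3 = 3.382;  v_1 ≈ (0.5571, 0.7428, -0.3714)


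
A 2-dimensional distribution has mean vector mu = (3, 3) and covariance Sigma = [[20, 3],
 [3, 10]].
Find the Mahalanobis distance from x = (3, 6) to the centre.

Step 1 — centre the observation: (x - mu) = (0, 3).

Step 2 — invert Sigma. det(Sigma) = 20·10 - (3)² = 191.
  Sigma^{-1} = (1/det) · [[d, -b], [-b, a]] = [[0.0524, -0.0157],
 [-0.0157, 0.1047]].

Step 3 — form the quadratic (x - mu)^T · Sigma^{-1} · (x - mu):
  Sigma^{-1} · (x - mu) = (-0.0471, 0.3141).
  (x - mu)^T · [Sigma^{-1} · (x - mu)] = (0)·(-0.0471) + (3)·(0.3141) = 0.9424.

Step 4 — take square root: d = √(0.9424) ≈ 0.9708.

d(x, mu) = √(0.9424) ≈ 0.9708


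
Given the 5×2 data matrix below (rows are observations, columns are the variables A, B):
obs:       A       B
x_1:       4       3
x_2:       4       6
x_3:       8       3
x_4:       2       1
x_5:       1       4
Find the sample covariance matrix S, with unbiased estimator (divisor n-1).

Step 1 — column means:
  mean(A) = (4 + 4 + 8 + 2 + 1) / 5 = 19/5 = 3.8
  mean(B) = (3 + 6 + 3 + 1 + 4) / 5 = 17/5 = 3.4

Step 2 — sample covariance S[i,j] = (1/(n-1)) · Σ_k (x_{k,i} - mean_i) · (x_{k,j} - mean_j), with n-1 = 4.
  S[A,A] = ((0.2)·(0.2) + (0.2)·(0.2) + (4.2)·(4.2) + (-1.8)·(-1.8) + (-2.8)·(-2.8)) / 4 = 28.8/4 = 7.2
  S[A,B] = ((0.2)·(-0.4) + (0.2)·(2.6) + (4.2)·(-0.4) + (-1.8)·(-2.4) + (-2.8)·(0.6)) / 4 = 1.4/4 = 0.35
  S[B,B] = ((-0.4)·(-0.4) + (2.6)·(2.6) + (-0.4)·(-0.4) + (-2.4)·(-2.4) + (0.6)·(0.6)) / 4 = 13.2/4 = 3.3

S is symmetric (S[j,i] = S[i,j]). Assembling:

S = [[7.2, 0.35],
 [0.35, 3.3]]
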